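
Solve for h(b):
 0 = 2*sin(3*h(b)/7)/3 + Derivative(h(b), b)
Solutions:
 2*b/3 + 7*log(cos(3*h(b)/7) - 1)/6 - 7*log(cos(3*h(b)/7) + 1)/6 = C1


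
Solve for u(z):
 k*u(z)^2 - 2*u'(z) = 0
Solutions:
 u(z) = -2/(C1 + k*z)


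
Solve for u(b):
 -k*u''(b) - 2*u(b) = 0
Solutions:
 u(b) = C1*exp(-sqrt(2)*b*sqrt(-1/k)) + C2*exp(sqrt(2)*b*sqrt(-1/k))


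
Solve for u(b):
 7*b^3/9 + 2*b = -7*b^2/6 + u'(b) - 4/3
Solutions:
 u(b) = C1 + 7*b^4/36 + 7*b^3/18 + b^2 + 4*b/3


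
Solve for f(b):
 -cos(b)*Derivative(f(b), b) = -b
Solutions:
 f(b) = C1 + Integral(b/cos(b), b)


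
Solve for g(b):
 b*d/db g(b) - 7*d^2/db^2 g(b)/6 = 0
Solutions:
 g(b) = C1 + C2*erfi(sqrt(21)*b/7)


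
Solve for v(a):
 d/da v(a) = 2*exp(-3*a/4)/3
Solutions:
 v(a) = C1 - 8*exp(-3*a/4)/9


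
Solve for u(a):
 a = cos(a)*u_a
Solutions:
 u(a) = C1 + Integral(a/cos(a), a)


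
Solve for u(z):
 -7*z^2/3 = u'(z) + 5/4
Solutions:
 u(z) = C1 - 7*z^3/9 - 5*z/4


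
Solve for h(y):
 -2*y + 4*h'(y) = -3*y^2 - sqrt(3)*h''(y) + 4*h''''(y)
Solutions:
 h(y) = C1 + C2*exp(-y*(3^(5/6)/(sqrt(144 - sqrt(3)) + 12)^(1/3) + 3^(2/3)*(sqrt(144 - sqrt(3)) + 12)^(1/3))/12)*sin(y*(-3^(1/6)*(sqrt(144 - sqrt(3)) + 12)^(1/3) + 3^(1/3)/(sqrt(144 - sqrt(3)) + 12)^(1/3))/4) + C3*exp(-y*(3^(5/6)/(sqrt(144 - sqrt(3)) + 12)^(1/3) + 3^(2/3)*(sqrt(144 - sqrt(3)) + 12)^(1/3))/12)*cos(y*(-3^(1/6)*(sqrt(144 - sqrt(3)) + 12)^(1/3) + 3^(1/3)/(sqrt(144 - sqrt(3)) + 12)^(1/3))/4) + C4*exp(y*(3^(5/6)/(sqrt(144 - sqrt(3)) + 12)^(1/3) + 3^(2/3)*(sqrt(144 - sqrt(3)) + 12)^(1/3))/6) - y^3/4 + y^2/4 + 3*sqrt(3)*y^2/16 - 9*y/32 - sqrt(3)*y/8


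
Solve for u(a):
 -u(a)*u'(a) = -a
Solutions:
 u(a) = -sqrt(C1 + a^2)
 u(a) = sqrt(C1 + a^2)


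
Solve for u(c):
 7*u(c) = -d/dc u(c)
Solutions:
 u(c) = C1*exp(-7*c)


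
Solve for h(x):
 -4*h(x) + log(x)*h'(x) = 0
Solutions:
 h(x) = C1*exp(4*li(x))


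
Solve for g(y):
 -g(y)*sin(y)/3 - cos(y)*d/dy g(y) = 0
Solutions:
 g(y) = C1*cos(y)^(1/3)


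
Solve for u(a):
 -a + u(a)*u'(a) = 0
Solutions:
 u(a) = -sqrt(C1 + a^2)
 u(a) = sqrt(C1 + a^2)


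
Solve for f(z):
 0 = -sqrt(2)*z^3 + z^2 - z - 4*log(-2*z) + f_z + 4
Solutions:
 f(z) = C1 + sqrt(2)*z^4/4 - z^3/3 + z^2/2 + 4*z*log(-z) + 4*z*(-2 + log(2))


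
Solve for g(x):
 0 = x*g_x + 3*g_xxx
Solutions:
 g(x) = C1 + Integral(C2*airyai(-3^(2/3)*x/3) + C3*airybi(-3^(2/3)*x/3), x)


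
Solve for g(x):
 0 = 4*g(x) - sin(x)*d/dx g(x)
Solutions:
 g(x) = C1*(cos(x)^2 - 2*cos(x) + 1)/(cos(x)^2 + 2*cos(x) + 1)


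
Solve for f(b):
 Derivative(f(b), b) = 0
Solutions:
 f(b) = C1


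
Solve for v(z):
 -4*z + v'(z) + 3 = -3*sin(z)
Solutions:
 v(z) = C1 + 2*z^2 - 3*z + 3*cos(z)


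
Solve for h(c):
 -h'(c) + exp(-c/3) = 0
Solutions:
 h(c) = C1 - 3*exp(-c/3)


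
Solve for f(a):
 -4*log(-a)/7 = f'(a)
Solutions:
 f(a) = C1 - 4*a*log(-a)/7 + 4*a/7


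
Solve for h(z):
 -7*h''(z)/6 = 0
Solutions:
 h(z) = C1 + C2*z


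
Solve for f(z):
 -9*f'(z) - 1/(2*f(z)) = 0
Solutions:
 f(z) = -sqrt(C1 - z)/3
 f(z) = sqrt(C1 - z)/3


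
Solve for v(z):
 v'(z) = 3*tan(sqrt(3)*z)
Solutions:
 v(z) = C1 - sqrt(3)*log(cos(sqrt(3)*z))


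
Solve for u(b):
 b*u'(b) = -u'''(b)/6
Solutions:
 u(b) = C1 + Integral(C2*airyai(-6^(1/3)*b) + C3*airybi(-6^(1/3)*b), b)


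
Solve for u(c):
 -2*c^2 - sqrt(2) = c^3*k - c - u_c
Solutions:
 u(c) = C1 + c^4*k/4 + 2*c^3/3 - c^2/2 + sqrt(2)*c


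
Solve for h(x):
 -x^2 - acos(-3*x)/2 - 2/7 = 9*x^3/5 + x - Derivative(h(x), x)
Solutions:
 h(x) = C1 + 9*x^4/20 + x^3/3 + x^2/2 + x*acos(-3*x)/2 + 2*x/7 + sqrt(1 - 9*x^2)/6


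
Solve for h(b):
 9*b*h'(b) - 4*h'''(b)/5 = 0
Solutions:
 h(b) = C1 + Integral(C2*airyai(90^(1/3)*b/2) + C3*airybi(90^(1/3)*b/2), b)


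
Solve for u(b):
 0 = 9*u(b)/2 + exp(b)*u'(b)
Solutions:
 u(b) = C1*exp(9*exp(-b)/2)


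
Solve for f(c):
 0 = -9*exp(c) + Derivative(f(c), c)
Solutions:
 f(c) = C1 + 9*exp(c)


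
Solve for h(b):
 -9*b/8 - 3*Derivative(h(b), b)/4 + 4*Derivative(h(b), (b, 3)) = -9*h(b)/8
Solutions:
 h(b) = C3*exp(-3*b/4) + b + (C1*sin(sqrt(15)*b/8) + C2*cos(sqrt(15)*b/8))*exp(3*b/8) + 2/3


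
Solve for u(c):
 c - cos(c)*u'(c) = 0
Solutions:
 u(c) = C1 + Integral(c/cos(c), c)


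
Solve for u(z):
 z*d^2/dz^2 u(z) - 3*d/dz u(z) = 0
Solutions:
 u(z) = C1 + C2*z^4


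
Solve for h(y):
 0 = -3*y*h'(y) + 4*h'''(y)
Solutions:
 h(y) = C1 + Integral(C2*airyai(6^(1/3)*y/2) + C3*airybi(6^(1/3)*y/2), y)


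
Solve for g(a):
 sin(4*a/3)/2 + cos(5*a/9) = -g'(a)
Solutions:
 g(a) = C1 - 9*sin(5*a/9)/5 + 3*cos(4*a/3)/8


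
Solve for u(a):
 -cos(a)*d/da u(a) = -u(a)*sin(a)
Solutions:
 u(a) = C1/cos(a)


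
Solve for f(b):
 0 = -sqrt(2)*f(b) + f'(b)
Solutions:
 f(b) = C1*exp(sqrt(2)*b)


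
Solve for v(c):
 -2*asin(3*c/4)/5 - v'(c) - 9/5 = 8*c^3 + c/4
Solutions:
 v(c) = C1 - 2*c^4 - c^2/8 - 2*c*asin(3*c/4)/5 - 9*c/5 - 2*sqrt(16 - 9*c^2)/15


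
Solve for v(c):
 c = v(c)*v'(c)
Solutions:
 v(c) = -sqrt(C1 + c^2)
 v(c) = sqrt(C1 + c^2)


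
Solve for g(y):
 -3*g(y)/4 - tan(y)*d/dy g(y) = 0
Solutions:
 g(y) = C1/sin(y)^(3/4)


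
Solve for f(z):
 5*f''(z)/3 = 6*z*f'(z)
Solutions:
 f(z) = C1 + C2*erfi(3*sqrt(5)*z/5)


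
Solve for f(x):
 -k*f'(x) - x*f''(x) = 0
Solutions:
 f(x) = C1 + x^(1 - re(k))*(C2*sin(log(x)*Abs(im(k))) + C3*cos(log(x)*im(k)))


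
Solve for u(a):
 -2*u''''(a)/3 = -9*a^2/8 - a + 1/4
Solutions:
 u(a) = C1 + C2*a + C3*a^2 + C4*a^3 + 3*a^6/640 + a^5/80 - a^4/64


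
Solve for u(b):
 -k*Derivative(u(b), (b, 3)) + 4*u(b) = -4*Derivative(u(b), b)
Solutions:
 u(b) = C1*exp(b*(6^(1/3)*(sqrt(3)*sqrt((27 - 16/k)/k^2) - 9/k)^(1/3)/6 - 2^(1/3)*3^(5/6)*I*(sqrt(3)*sqrt((27 - 16/k)/k^2) - 9/k)^(1/3)/6 - 8/(k*(-6^(1/3) + 2^(1/3)*3^(5/6)*I)*(sqrt(3)*sqrt((27 - 16/k)/k^2) - 9/k)^(1/3)))) + C2*exp(b*(6^(1/3)*(sqrt(3)*sqrt((27 - 16/k)/k^2) - 9/k)^(1/3)/6 + 2^(1/3)*3^(5/6)*I*(sqrt(3)*sqrt((27 - 16/k)/k^2) - 9/k)^(1/3)/6 + 8/(k*(6^(1/3) + 2^(1/3)*3^(5/6)*I)*(sqrt(3)*sqrt((27 - 16/k)/k^2) - 9/k)^(1/3)))) + C3*exp(-6^(1/3)*b*((sqrt(3)*sqrt((27 - 16/k)/k^2) - 9/k)^(1/3) + 2*6^(1/3)/(k*(sqrt(3)*sqrt((27 - 16/k)/k^2) - 9/k)^(1/3)))/3)


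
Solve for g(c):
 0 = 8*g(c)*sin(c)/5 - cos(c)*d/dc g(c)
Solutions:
 g(c) = C1/cos(c)^(8/5)


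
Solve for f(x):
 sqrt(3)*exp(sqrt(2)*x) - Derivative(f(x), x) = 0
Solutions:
 f(x) = C1 + sqrt(6)*exp(sqrt(2)*x)/2


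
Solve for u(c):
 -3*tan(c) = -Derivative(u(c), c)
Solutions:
 u(c) = C1 - 3*log(cos(c))


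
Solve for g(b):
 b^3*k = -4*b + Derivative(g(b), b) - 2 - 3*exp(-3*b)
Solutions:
 g(b) = C1 + b^4*k/4 + 2*b^2 + 2*b - exp(-3*b)


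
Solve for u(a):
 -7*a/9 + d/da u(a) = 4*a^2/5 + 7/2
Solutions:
 u(a) = C1 + 4*a^3/15 + 7*a^2/18 + 7*a/2


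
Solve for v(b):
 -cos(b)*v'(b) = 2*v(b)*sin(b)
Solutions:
 v(b) = C1*cos(b)^2


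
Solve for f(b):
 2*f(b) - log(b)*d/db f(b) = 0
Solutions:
 f(b) = C1*exp(2*li(b))


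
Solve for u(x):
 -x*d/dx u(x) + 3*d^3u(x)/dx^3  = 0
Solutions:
 u(x) = C1 + Integral(C2*airyai(3^(2/3)*x/3) + C3*airybi(3^(2/3)*x/3), x)


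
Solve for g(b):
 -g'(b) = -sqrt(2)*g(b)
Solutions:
 g(b) = C1*exp(sqrt(2)*b)


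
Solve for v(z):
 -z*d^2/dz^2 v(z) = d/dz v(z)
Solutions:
 v(z) = C1 + C2*log(z)


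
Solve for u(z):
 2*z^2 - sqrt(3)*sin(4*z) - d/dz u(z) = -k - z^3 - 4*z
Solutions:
 u(z) = C1 + k*z + z^4/4 + 2*z^3/3 + 2*z^2 + sqrt(3)*cos(4*z)/4


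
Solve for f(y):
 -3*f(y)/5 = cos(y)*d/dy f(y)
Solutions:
 f(y) = C1*(sin(y) - 1)^(3/10)/(sin(y) + 1)^(3/10)


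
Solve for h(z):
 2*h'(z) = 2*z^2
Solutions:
 h(z) = C1 + z^3/3


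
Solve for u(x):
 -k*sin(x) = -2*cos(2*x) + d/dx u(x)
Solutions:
 u(x) = C1 + k*cos(x) + sin(2*x)


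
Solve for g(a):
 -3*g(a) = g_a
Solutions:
 g(a) = C1*exp(-3*a)


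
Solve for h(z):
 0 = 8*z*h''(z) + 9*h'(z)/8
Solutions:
 h(z) = C1 + C2*z^(55/64)


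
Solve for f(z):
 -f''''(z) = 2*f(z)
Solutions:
 f(z) = (C1*sin(2^(3/4)*z/2) + C2*cos(2^(3/4)*z/2))*exp(-2^(3/4)*z/2) + (C3*sin(2^(3/4)*z/2) + C4*cos(2^(3/4)*z/2))*exp(2^(3/4)*z/2)


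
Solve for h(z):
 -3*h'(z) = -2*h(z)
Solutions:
 h(z) = C1*exp(2*z/3)


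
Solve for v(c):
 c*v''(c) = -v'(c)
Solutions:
 v(c) = C1 + C2*log(c)


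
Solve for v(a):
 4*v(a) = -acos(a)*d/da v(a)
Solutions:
 v(a) = C1*exp(-4*Integral(1/acos(a), a))


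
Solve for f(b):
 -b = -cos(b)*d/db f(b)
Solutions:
 f(b) = C1 + Integral(b/cos(b), b)


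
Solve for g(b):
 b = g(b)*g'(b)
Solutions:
 g(b) = -sqrt(C1 + b^2)
 g(b) = sqrt(C1 + b^2)


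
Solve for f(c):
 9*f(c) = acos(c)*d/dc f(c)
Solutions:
 f(c) = C1*exp(9*Integral(1/acos(c), c))


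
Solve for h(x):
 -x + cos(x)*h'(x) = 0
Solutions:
 h(x) = C1 + Integral(x/cos(x), x)


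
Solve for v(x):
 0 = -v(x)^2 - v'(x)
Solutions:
 v(x) = 1/(C1 + x)


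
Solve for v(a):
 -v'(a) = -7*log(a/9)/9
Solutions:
 v(a) = C1 + 7*a*log(a)/9 - 14*a*log(3)/9 - 7*a/9


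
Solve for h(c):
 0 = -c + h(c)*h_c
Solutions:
 h(c) = -sqrt(C1 + c^2)
 h(c) = sqrt(C1 + c^2)


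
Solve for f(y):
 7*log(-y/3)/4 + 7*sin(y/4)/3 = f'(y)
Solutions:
 f(y) = C1 + 7*y*log(-y)/4 - 7*y*log(3)/4 - 7*y/4 - 28*cos(y/4)/3


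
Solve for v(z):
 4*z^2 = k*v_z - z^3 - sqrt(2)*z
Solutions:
 v(z) = C1 + z^4/(4*k) + 4*z^3/(3*k) + sqrt(2)*z^2/(2*k)


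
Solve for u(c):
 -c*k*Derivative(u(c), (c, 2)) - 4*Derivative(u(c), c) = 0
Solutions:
 u(c) = C1 + c^(((re(k) - 4)*re(k) + im(k)^2)/(re(k)^2 + im(k)^2))*(C2*sin(4*log(c)*Abs(im(k))/(re(k)^2 + im(k)^2)) + C3*cos(4*log(c)*im(k)/(re(k)^2 + im(k)^2)))


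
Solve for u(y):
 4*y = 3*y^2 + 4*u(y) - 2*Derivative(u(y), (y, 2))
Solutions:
 u(y) = C1*exp(-sqrt(2)*y) + C2*exp(sqrt(2)*y) - 3*y^2/4 + y - 3/4


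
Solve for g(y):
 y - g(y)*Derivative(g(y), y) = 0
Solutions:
 g(y) = -sqrt(C1 + y^2)
 g(y) = sqrt(C1 + y^2)


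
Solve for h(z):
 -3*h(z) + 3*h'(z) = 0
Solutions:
 h(z) = C1*exp(z)


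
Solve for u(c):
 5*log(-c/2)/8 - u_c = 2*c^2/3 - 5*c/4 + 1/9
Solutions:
 u(c) = C1 - 2*c^3/9 + 5*c^2/8 + 5*c*log(-c)/8 + c*(-53 - 45*log(2))/72


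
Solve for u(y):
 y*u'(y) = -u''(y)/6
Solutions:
 u(y) = C1 + C2*erf(sqrt(3)*y)


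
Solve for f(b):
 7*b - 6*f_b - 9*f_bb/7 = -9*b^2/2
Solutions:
 f(b) = C1 + C2*exp(-14*b/3) + b^3/4 + 71*b^2/168 - 71*b/392


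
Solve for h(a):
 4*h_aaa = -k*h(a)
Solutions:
 h(a) = C1*exp(2^(1/3)*a*(-k)^(1/3)/2) + C2*exp(2^(1/3)*a*(-k)^(1/3)*(-1 + sqrt(3)*I)/4) + C3*exp(-2^(1/3)*a*(-k)^(1/3)*(1 + sqrt(3)*I)/4)


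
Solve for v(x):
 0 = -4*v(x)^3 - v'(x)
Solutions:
 v(x) = -sqrt(2)*sqrt(-1/(C1 - 4*x))/2
 v(x) = sqrt(2)*sqrt(-1/(C1 - 4*x))/2


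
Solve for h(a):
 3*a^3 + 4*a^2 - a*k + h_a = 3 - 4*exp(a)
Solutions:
 h(a) = C1 - 3*a^4/4 - 4*a^3/3 + a^2*k/2 + 3*a - 4*exp(a)


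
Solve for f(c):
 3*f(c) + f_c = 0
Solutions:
 f(c) = C1*exp(-3*c)


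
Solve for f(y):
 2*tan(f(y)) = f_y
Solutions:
 f(y) = pi - asin(C1*exp(2*y))
 f(y) = asin(C1*exp(2*y))


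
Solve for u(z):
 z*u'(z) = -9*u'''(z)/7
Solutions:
 u(z) = C1 + Integral(C2*airyai(-21^(1/3)*z/3) + C3*airybi(-21^(1/3)*z/3), z)


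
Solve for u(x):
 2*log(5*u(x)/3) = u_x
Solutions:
 Integral(1/(-log(_y) - log(5) + log(3)), (_y, u(x)))/2 = C1 - x


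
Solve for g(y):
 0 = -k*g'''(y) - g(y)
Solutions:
 g(y) = C1*exp(y*(-1/k)^(1/3)) + C2*exp(y*(-1/k)^(1/3)*(-1 + sqrt(3)*I)/2) + C3*exp(-y*(-1/k)^(1/3)*(1 + sqrt(3)*I)/2)


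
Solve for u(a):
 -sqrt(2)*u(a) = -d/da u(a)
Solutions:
 u(a) = C1*exp(sqrt(2)*a)


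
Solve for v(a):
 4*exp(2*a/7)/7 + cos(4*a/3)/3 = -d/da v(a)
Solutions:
 v(a) = C1 - 2*exp(2*a/7) - sin(4*a/3)/4


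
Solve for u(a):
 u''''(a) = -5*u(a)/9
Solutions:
 u(a) = (C1*sin(5^(1/4)*sqrt(6)*a/6) + C2*cos(5^(1/4)*sqrt(6)*a/6))*exp(-5^(1/4)*sqrt(6)*a/6) + (C3*sin(5^(1/4)*sqrt(6)*a/6) + C4*cos(5^(1/4)*sqrt(6)*a/6))*exp(5^(1/4)*sqrt(6)*a/6)


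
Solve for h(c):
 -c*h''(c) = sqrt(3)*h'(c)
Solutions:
 h(c) = C1 + C2*c^(1 - sqrt(3))


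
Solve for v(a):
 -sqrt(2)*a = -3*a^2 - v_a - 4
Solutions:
 v(a) = C1 - a^3 + sqrt(2)*a^2/2 - 4*a


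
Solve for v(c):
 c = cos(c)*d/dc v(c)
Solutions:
 v(c) = C1 + Integral(c/cos(c), c)


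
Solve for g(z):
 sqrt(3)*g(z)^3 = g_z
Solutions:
 g(z) = -sqrt(2)*sqrt(-1/(C1 + sqrt(3)*z))/2
 g(z) = sqrt(2)*sqrt(-1/(C1 + sqrt(3)*z))/2


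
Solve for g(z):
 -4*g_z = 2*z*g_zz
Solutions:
 g(z) = C1 + C2/z


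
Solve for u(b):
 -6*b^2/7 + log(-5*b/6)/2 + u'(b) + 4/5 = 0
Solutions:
 u(b) = C1 + 2*b^3/7 - b*log(-b)/2 + b*(-5*log(5) - 3 + 5*log(6))/10


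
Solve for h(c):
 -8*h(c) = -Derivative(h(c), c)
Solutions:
 h(c) = C1*exp(8*c)


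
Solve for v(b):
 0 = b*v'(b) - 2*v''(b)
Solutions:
 v(b) = C1 + C2*erfi(b/2)


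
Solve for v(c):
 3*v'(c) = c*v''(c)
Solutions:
 v(c) = C1 + C2*c^4


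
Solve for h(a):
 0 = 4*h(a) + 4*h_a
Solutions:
 h(a) = C1*exp(-a)


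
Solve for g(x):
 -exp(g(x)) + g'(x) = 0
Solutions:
 g(x) = log(-1/(C1 + x))


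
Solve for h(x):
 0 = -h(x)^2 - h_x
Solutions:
 h(x) = 1/(C1 + x)


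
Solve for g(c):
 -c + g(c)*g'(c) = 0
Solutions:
 g(c) = -sqrt(C1 + c^2)
 g(c) = sqrt(C1 + c^2)


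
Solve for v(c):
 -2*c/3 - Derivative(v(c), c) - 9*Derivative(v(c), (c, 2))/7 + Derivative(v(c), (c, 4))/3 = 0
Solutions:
 v(c) = C1 + C2*exp(-c*(6*3^(2/3)*98^(1/3)/(sqrt(133) + 49)^(1/3) + 84^(1/3)*(sqrt(133) + 49)^(1/3))/28)*sin(3^(1/6)*c*(-28^(1/3)*3^(2/3)*(sqrt(133) + 49)^(1/3) + 18*98^(1/3)/(sqrt(133) + 49)^(1/3))/28) + C3*exp(-c*(6*3^(2/3)*98^(1/3)/(sqrt(133) + 49)^(1/3) + 84^(1/3)*(sqrt(133) + 49)^(1/3))/28)*cos(3^(1/6)*c*(-28^(1/3)*3^(2/3)*(sqrt(133) + 49)^(1/3) + 18*98^(1/3)/(sqrt(133) + 49)^(1/3))/28) + C4*exp(c*(6*3^(2/3)*98^(1/3)/(sqrt(133) + 49)^(1/3) + 84^(1/3)*(sqrt(133) + 49)^(1/3))/14) - c^2/3 + 6*c/7


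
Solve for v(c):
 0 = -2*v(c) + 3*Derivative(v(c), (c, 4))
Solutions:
 v(c) = C1*exp(-2^(1/4)*3^(3/4)*c/3) + C2*exp(2^(1/4)*3^(3/4)*c/3) + C3*sin(2^(1/4)*3^(3/4)*c/3) + C4*cos(2^(1/4)*3^(3/4)*c/3)


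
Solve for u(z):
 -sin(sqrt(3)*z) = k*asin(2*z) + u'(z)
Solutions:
 u(z) = C1 - k*(z*asin(2*z) + sqrt(1 - 4*z^2)/2) + sqrt(3)*cos(sqrt(3)*z)/3


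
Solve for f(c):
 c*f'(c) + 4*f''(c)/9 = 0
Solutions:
 f(c) = C1 + C2*erf(3*sqrt(2)*c/4)


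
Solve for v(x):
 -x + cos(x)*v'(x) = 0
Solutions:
 v(x) = C1 + Integral(x/cos(x), x)


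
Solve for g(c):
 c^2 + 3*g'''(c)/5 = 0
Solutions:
 g(c) = C1 + C2*c + C3*c^2 - c^5/36


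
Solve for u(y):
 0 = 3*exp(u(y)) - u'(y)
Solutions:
 u(y) = log(-1/(C1 + 3*y))


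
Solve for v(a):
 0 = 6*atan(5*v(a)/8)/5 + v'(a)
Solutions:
 Integral(1/atan(5*_y/8), (_y, v(a))) = C1 - 6*a/5


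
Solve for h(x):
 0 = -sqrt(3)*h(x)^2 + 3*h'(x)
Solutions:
 h(x) = -3/(C1 + sqrt(3)*x)


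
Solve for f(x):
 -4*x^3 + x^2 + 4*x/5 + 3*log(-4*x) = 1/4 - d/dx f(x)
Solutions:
 f(x) = C1 + x^4 - x^3/3 - 2*x^2/5 - 3*x*log(-x) + x*(13/4 - 6*log(2))


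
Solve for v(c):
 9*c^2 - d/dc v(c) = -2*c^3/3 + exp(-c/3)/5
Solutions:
 v(c) = C1 + c^4/6 + 3*c^3 + 3*exp(-c/3)/5


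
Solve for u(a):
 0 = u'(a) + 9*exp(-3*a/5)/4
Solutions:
 u(a) = C1 + 15*exp(-3*a/5)/4


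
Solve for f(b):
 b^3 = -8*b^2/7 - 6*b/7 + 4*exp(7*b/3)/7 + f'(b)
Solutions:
 f(b) = C1 + b^4/4 + 8*b^3/21 + 3*b^2/7 - 12*exp(7*b/3)/49


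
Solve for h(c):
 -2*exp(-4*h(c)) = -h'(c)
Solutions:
 h(c) = log(-I*(C1 + 8*c)^(1/4))
 h(c) = log(I*(C1 + 8*c)^(1/4))
 h(c) = log(-(C1 + 8*c)^(1/4))
 h(c) = log(C1 + 8*c)/4


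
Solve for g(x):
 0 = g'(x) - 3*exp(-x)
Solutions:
 g(x) = C1 - 3*exp(-x)


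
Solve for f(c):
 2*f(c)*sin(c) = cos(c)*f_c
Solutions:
 f(c) = C1/cos(c)^2


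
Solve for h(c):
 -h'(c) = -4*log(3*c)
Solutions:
 h(c) = C1 + 4*c*log(c) - 4*c + c*log(81)


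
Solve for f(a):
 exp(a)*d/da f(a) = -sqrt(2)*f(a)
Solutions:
 f(a) = C1*exp(sqrt(2)*exp(-a))


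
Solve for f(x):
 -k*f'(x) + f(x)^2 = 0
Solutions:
 f(x) = -k/(C1*k + x)


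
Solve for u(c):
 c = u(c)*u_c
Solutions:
 u(c) = -sqrt(C1 + c^2)
 u(c) = sqrt(C1 + c^2)


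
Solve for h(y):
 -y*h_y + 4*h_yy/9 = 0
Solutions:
 h(y) = C1 + C2*erfi(3*sqrt(2)*y/4)


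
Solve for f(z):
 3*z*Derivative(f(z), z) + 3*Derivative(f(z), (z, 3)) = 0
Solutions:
 f(z) = C1 + Integral(C2*airyai(-z) + C3*airybi(-z), z)


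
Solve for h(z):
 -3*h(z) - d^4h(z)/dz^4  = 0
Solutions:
 h(z) = (C1*sin(sqrt(2)*3^(1/4)*z/2) + C2*cos(sqrt(2)*3^(1/4)*z/2))*exp(-sqrt(2)*3^(1/4)*z/2) + (C3*sin(sqrt(2)*3^(1/4)*z/2) + C4*cos(sqrt(2)*3^(1/4)*z/2))*exp(sqrt(2)*3^(1/4)*z/2)


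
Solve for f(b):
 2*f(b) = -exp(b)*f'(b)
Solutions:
 f(b) = C1*exp(2*exp(-b))


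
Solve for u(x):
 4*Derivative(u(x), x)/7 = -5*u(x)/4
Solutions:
 u(x) = C1*exp(-35*x/16)


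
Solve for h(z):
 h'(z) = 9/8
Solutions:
 h(z) = C1 + 9*z/8


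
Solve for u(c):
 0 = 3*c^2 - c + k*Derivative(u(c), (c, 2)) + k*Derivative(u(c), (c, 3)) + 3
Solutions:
 u(c) = C1 + C2*c + C3*exp(-c) - c^4/(4*k) + 7*c^3/(6*k) - 5*c^2/k


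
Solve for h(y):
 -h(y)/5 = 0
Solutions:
 h(y) = 0


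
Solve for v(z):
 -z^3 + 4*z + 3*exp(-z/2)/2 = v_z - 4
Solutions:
 v(z) = C1 - z^4/4 + 2*z^2 + 4*z - 3*exp(-z/2)


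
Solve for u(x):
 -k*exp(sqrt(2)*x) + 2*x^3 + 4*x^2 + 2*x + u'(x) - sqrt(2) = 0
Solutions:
 u(x) = C1 + sqrt(2)*k*exp(sqrt(2)*x)/2 - x^4/2 - 4*x^3/3 - x^2 + sqrt(2)*x


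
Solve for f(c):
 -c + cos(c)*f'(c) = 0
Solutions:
 f(c) = C1 + Integral(c/cos(c), c)


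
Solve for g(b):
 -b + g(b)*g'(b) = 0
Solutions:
 g(b) = -sqrt(C1 + b^2)
 g(b) = sqrt(C1 + b^2)


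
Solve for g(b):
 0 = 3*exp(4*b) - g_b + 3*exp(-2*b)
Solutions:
 g(b) = C1 + 3*exp(4*b)/4 - 3*exp(-2*b)/2


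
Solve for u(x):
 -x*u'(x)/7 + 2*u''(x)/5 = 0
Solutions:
 u(x) = C1 + C2*erfi(sqrt(35)*x/14)


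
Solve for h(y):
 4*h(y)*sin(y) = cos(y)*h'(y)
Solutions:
 h(y) = C1/cos(y)^4


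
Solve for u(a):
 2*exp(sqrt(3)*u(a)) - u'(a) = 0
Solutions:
 u(a) = sqrt(3)*(2*log(-1/(C1 + 2*a)) - log(3))/6


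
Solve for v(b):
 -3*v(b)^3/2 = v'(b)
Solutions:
 v(b) = -sqrt(-1/(C1 - 3*b))
 v(b) = sqrt(-1/(C1 - 3*b))


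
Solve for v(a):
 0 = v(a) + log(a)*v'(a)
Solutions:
 v(a) = C1*exp(-li(a))


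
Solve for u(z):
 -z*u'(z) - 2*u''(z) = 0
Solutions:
 u(z) = C1 + C2*erf(z/2)


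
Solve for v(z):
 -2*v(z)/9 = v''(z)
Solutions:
 v(z) = C1*sin(sqrt(2)*z/3) + C2*cos(sqrt(2)*z/3)


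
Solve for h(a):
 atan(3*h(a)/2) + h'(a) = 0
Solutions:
 Integral(1/atan(3*_y/2), (_y, h(a))) = C1 - a


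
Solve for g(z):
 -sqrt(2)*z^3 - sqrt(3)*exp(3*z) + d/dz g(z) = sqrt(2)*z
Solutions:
 g(z) = C1 + sqrt(2)*z^4/4 + sqrt(2)*z^2/2 + sqrt(3)*exp(3*z)/3


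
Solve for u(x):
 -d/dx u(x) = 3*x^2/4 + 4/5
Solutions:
 u(x) = C1 - x^3/4 - 4*x/5


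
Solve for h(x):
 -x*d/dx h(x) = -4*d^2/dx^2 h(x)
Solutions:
 h(x) = C1 + C2*erfi(sqrt(2)*x/4)


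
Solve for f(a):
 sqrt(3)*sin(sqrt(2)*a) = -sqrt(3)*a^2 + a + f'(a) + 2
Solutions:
 f(a) = C1 + sqrt(3)*a^3/3 - a^2/2 - 2*a - sqrt(6)*cos(sqrt(2)*a)/2


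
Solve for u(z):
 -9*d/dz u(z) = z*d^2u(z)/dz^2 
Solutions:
 u(z) = C1 + C2/z^8


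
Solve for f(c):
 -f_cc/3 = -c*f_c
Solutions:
 f(c) = C1 + C2*erfi(sqrt(6)*c/2)


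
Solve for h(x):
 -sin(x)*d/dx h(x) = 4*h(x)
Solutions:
 h(x) = C1*(cos(x)^2 + 2*cos(x) + 1)/(cos(x)^2 - 2*cos(x) + 1)


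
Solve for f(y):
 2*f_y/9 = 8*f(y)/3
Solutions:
 f(y) = C1*exp(12*y)


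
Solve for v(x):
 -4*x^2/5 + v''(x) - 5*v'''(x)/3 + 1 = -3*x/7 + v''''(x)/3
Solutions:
 v(x) = C1 + C2*x + C3*exp(x*(-5 + sqrt(37))/2) + C4*exp(-x*(5 + sqrt(37))/2) + x^4/15 + 47*x^3/126 + 514*x^2/315


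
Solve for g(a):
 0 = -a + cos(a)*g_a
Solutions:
 g(a) = C1 + Integral(a/cos(a), a)


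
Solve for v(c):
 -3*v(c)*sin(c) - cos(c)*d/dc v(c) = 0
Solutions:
 v(c) = C1*cos(c)^3


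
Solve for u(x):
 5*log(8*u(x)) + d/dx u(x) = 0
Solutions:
 Integral(1/(log(_y) + 3*log(2)), (_y, u(x)))/5 = C1 - x


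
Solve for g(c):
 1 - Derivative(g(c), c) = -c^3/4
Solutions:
 g(c) = C1 + c^4/16 + c


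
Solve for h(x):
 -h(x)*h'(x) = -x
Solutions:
 h(x) = -sqrt(C1 + x^2)
 h(x) = sqrt(C1 + x^2)


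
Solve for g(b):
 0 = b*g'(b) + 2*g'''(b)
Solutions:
 g(b) = C1 + Integral(C2*airyai(-2^(2/3)*b/2) + C3*airybi(-2^(2/3)*b/2), b)


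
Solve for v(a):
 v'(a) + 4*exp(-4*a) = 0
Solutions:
 v(a) = C1 + exp(-4*a)


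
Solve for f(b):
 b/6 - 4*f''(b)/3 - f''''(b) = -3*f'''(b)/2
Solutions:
 f(b) = C1 + C2*b + b^3/48 + 9*b^2/128 + (C3*sin(sqrt(111)*b/12) + C4*cos(sqrt(111)*b/12))*exp(3*b/4)


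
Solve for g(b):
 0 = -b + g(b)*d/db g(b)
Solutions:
 g(b) = -sqrt(C1 + b^2)
 g(b) = sqrt(C1 + b^2)


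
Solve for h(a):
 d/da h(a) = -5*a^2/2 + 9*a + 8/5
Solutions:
 h(a) = C1 - 5*a^3/6 + 9*a^2/2 + 8*a/5


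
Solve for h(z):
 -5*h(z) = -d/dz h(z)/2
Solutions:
 h(z) = C1*exp(10*z)


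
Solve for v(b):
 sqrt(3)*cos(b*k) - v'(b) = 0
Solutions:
 v(b) = C1 + sqrt(3)*sin(b*k)/k


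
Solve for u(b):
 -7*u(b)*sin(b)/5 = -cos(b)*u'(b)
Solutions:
 u(b) = C1/cos(b)^(7/5)


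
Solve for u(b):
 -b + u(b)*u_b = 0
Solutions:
 u(b) = -sqrt(C1 + b^2)
 u(b) = sqrt(C1 + b^2)


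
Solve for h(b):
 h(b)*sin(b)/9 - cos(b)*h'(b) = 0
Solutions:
 h(b) = C1/cos(b)^(1/9)


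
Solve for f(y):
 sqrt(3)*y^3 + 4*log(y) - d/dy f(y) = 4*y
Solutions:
 f(y) = C1 + sqrt(3)*y^4/4 - 2*y^2 + 4*y*log(y) - 4*y


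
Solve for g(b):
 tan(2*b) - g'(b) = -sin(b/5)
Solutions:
 g(b) = C1 - log(cos(2*b))/2 - 5*cos(b/5)


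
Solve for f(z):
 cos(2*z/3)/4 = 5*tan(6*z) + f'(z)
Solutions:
 f(z) = C1 + 5*log(cos(6*z))/6 + 3*sin(2*z/3)/8


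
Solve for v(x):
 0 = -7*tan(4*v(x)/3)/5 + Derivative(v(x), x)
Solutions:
 v(x) = -3*asin(C1*exp(28*x/15))/4 + 3*pi/4
 v(x) = 3*asin(C1*exp(28*x/15))/4


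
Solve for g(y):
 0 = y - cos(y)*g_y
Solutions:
 g(y) = C1 + Integral(y/cos(y), y)


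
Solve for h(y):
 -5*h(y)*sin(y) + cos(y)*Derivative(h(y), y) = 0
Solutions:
 h(y) = C1/cos(y)^5


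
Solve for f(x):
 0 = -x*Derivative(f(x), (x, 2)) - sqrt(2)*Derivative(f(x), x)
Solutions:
 f(x) = C1 + C2*x^(1 - sqrt(2))


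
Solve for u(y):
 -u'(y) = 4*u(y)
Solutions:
 u(y) = C1*exp(-4*y)


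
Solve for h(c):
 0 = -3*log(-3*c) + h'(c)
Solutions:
 h(c) = C1 + 3*c*log(-c) + 3*c*(-1 + log(3))


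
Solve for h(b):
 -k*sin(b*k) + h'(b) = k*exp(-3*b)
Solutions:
 h(b) = C1 - k*exp(-3*b)/3 - cos(b*k)


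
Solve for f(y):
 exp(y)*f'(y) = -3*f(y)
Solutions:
 f(y) = C1*exp(3*exp(-y))


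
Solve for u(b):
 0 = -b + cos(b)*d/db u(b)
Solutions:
 u(b) = C1 + Integral(b/cos(b), b)


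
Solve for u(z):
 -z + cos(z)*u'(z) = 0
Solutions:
 u(z) = C1 + Integral(z/cos(z), z)


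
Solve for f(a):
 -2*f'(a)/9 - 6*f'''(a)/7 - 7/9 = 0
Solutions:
 f(a) = C1 + C2*sin(sqrt(21)*a/9) + C3*cos(sqrt(21)*a/9) - 7*a/2


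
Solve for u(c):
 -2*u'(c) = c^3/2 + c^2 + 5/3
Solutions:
 u(c) = C1 - c^4/16 - c^3/6 - 5*c/6


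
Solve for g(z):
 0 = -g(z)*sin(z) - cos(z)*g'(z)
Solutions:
 g(z) = C1*cos(z)


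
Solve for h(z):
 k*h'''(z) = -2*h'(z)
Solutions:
 h(z) = C1 + C2*exp(-sqrt(2)*z*sqrt(-1/k)) + C3*exp(sqrt(2)*z*sqrt(-1/k))


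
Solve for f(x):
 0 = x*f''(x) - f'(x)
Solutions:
 f(x) = C1 + C2*x^2


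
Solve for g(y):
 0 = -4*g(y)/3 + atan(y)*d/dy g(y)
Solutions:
 g(y) = C1*exp(4*Integral(1/atan(y), y)/3)


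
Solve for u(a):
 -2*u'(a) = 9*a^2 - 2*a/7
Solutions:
 u(a) = C1 - 3*a^3/2 + a^2/14


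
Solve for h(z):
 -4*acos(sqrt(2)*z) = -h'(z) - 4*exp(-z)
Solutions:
 h(z) = C1 + 4*z*acos(sqrt(2)*z) - 2*sqrt(2)*sqrt(1 - 2*z^2) + 4*exp(-z)


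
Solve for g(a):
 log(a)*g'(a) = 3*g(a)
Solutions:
 g(a) = C1*exp(3*li(a))


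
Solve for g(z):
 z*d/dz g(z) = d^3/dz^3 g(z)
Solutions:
 g(z) = C1 + Integral(C2*airyai(z) + C3*airybi(z), z)


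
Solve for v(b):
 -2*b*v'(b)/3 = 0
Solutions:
 v(b) = C1


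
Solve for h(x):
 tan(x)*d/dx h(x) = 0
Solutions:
 h(x) = C1


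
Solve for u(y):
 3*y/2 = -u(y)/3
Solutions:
 u(y) = -9*y/2


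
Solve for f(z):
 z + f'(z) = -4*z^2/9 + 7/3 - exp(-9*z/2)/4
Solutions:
 f(z) = C1 - 4*z^3/27 - z^2/2 + 7*z/3 + exp(-9*z/2)/18


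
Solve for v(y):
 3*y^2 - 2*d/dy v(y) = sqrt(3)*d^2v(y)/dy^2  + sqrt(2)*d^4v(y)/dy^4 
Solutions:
 v(y) = C1 + C2*exp(y*(-6^(5/6)/(3*sqrt(2) + sqrt(sqrt(6) + 18))^(1/3) + 6^(2/3)*(3*sqrt(2) + sqrt(sqrt(6) + 18))^(1/3))/12)*sin(y*(2^(5/6)*3^(1/3)/(3*sqrt(2) + sqrt(sqrt(6) + 18))^(1/3) + 2^(2/3)*3^(1/6)*(3*sqrt(2) + sqrt(sqrt(6) + 18))^(1/3))/4) + C3*exp(y*(-6^(5/6)/(3*sqrt(2) + sqrt(sqrt(6) + 18))^(1/3) + 6^(2/3)*(3*sqrt(2) + sqrt(sqrt(6) + 18))^(1/3))/12)*cos(y*(2^(5/6)*3^(1/3)/(3*sqrt(2) + sqrt(sqrt(6) + 18))^(1/3) + 2^(2/3)*3^(1/6)*(3*sqrt(2) + sqrt(sqrt(6) + 18))^(1/3))/4) + C4*exp(-y*(-6^(5/6)/(3*sqrt(2) + sqrt(sqrt(6) + 18))^(1/3) + 6^(2/3)*(3*sqrt(2) + sqrt(sqrt(6) + 18))^(1/3))/6) + y^3/2 - 3*sqrt(3)*y^2/4 + 9*y/4


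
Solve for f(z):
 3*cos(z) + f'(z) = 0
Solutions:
 f(z) = C1 - 3*sin(z)


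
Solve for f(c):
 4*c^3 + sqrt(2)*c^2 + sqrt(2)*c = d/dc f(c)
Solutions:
 f(c) = C1 + c^4 + sqrt(2)*c^3/3 + sqrt(2)*c^2/2


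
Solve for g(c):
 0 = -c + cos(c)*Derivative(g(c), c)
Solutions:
 g(c) = C1 + Integral(c/cos(c), c)


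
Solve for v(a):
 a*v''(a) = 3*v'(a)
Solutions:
 v(a) = C1 + C2*a^4


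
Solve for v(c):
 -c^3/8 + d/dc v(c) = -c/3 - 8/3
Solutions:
 v(c) = C1 + c^4/32 - c^2/6 - 8*c/3


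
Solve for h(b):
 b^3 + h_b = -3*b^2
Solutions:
 h(b) = C1 - b^4/4 - b^3


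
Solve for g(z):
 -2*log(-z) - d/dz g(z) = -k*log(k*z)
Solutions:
 g(z) = C1 + z*(k - 2)*log(-z) + z*(k*log(-k) - k + 2)


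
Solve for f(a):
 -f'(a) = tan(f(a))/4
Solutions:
 f(a) = pi - asin(C1*exp(-a/4))
 f(a) = asin(C1*exp(-a/4))


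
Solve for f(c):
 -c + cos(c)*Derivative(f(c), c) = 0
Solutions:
 f(c) = C1 + Integral(c/cos(c), c)


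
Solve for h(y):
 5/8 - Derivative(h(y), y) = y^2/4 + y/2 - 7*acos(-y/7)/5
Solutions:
 h(y) = C1 - y^3/12 - y^2/4 + 7*y*acos(-y/7)/5 + 5*y/8 + 7*sqrt(49 - y^2)/5


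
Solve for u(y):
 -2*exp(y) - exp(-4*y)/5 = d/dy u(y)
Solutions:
 u(y) = C1 - 2*exp(y) + exp(-4*y)/20


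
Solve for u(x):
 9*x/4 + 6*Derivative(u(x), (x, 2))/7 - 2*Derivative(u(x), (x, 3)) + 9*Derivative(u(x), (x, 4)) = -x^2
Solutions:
 u(x) = C1 + C2*x - 7*x^4/72 - 581*x^3/432 + 1225*x^2/432 + (C3*sin(sqrt(329)*x/63) + C4*cos(sqrt(329)*x/63))*exp(x/9)


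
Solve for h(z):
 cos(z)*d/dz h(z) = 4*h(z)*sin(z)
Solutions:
 h(z) = C1/cos(z)^4


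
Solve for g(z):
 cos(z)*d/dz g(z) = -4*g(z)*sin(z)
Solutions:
 g(z) = C1*cos(z)^4


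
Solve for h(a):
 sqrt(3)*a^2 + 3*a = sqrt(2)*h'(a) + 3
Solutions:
 h(a) = C1 + sqrt(6)*a^3/6 + 3*sqrt(2)*a^2/4 - 3*sqrt(2)*a/2


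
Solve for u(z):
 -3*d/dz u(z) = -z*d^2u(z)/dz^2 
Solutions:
 u(z) = C1 + C2*z^4


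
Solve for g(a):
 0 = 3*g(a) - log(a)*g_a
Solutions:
 g(a) = C1*exp(3*li(a))


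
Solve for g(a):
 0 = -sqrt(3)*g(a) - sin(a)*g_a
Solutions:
 g(a) = C1*(cos(a) + 1)^(sqrt(3)/2)/(cos(a) - 1)^(sqrt(3)/2)


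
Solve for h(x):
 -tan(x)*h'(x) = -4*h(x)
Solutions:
 h(x) = C1*sin(x)^4


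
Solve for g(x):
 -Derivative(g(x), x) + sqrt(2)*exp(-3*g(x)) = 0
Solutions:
 g(x) = log(C1 + 3*sqrt(2)*x)/3
 g(x) = log((-3^(1/3) - 3^(5/6)*I)*(C1 + sqrt(2)*x)^(1/3)/2)
 g(x) = log((-3^(1/3) + 3^(5/6)*I)*(C1 + sqrt(2)*x)^(1/3)/2)


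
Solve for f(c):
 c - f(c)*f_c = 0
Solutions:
 f(c) = -sqrt(C1 + c^2)
 f(c) = sqrt(C1 + c^2)


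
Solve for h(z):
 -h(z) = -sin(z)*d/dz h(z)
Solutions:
 h(z) = C1*sqrt(cos(z) - 1)/sqrt(cos(z) + 1)


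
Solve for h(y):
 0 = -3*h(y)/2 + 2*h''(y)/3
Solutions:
 h(y) = C1*exp(-3*y/2) + C2*exp(3*y/2)


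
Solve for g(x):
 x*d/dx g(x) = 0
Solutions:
 g(x) = C1


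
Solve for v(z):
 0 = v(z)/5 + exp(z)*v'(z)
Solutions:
 v(z) = C1*exp(exp(-z)/5)


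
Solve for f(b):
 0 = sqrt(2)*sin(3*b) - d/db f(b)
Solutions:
 f(b) = C1 - sqrt(2)*cos(3*b)/3


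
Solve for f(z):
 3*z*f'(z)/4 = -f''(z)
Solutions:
 f(z) = C1 + C2*erf(sqrt(6)*z/4)


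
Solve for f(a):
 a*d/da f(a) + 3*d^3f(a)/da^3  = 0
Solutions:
 f(a) = C1 + Integral(C2*airyai(-3^(2/3)*a/3) + C3*airybi(-3^(2/3)*a/3), a)


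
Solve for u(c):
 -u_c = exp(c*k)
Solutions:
 u(c) = C1 - exp(c*k)/k


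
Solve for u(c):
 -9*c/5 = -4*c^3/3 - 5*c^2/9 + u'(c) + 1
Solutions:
 u(c) = C1 + c^4/3 + 5*c^3/27 - 9*c^2/10 - c


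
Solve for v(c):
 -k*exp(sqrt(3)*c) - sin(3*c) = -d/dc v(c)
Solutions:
 v(c) = C1 + sqrt(3)*k*exp(sqrt(3)*c)/3 - cos(3*c)/3


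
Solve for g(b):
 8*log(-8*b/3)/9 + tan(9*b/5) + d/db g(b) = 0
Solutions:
 g(b) = C1 - 8*b*log(-b)/9 - 8*b*log(2)/3 + 8*b/9 + 8*b*log(3)/9 + 5*log(cos(9*b/5))/9


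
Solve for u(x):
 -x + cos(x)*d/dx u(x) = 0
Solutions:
 u(x) = C1 + Integral(x/cos(x), x)


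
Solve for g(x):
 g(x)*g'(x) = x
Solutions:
 g(x) = -sqrt(C1 + x^2)
 g(x) = sqrt(C1 + x^2)


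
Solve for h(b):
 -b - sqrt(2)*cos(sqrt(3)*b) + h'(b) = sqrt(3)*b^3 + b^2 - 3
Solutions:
 h(b) = C1 + sqrt(3)*b^4/4 + b^3/3 + b^2/2 - 3*b + sqrt(6)*sin(sqrt(3)*b)/3


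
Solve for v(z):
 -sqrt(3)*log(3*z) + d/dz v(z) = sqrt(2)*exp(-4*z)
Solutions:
 v(z) = C1 + sqrt(3)*z*log(z) + sqrt(3)*z*(-1 + log(3)) - sqrt(2)*exp(-4*z)/4


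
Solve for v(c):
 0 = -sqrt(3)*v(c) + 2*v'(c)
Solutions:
 v(c) = C1*exp(sqrt(3)*c/2)


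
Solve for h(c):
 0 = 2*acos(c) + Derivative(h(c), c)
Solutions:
 h(c) = C1 - 2*c*acos(c) + 2*sqrt(1 - c^2)


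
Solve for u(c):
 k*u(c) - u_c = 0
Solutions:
 u(c) = C1*exp(c*k)


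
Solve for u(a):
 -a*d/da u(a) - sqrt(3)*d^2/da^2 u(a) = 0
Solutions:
 u(a) = C1 + C2*erf(sqrt(2)*3^(3/4)*a/6)


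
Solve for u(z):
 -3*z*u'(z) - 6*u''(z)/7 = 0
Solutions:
 u(z) = C1 + C2*erf(sqrt(7)*z/2)


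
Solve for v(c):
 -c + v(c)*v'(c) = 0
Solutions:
 v(c) = -sqrt(C1 + c^2)
 v(c) = sqrt(C1 + c^2)


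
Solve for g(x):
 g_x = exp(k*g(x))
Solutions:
 g(x) = Piecewise((log(-1/(C1*k + k*x))/k, Ne(k, 0)), (nan, True))
 g(x) = Piecewise((C1 + x, Eq(k, 0)), (nan, True))


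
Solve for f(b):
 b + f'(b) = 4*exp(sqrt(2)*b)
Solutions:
 f(b) = C1 - b^2/2 + 2*sqrt(2)*exp(sqrt(2)*b)


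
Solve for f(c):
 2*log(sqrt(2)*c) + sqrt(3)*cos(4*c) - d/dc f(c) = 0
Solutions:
 f(c) = C1 + 2*c*log(c) - 2*c + c*log(2) + sqrt(3)*sin(4*c)/4


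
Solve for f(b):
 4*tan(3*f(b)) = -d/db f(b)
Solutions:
 f(b) = -asin(C1*exp(-12*b))/3 + pi/3
 f(b) = asin(C1*exp(-12*b))/3


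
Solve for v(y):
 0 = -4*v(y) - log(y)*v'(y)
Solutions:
 v(y) = C1*exp(-4*li(y))


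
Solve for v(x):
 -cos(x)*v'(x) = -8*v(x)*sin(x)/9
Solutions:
 v(x) = C1/cos(x)^(8/9)


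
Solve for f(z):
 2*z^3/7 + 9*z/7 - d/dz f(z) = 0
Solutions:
 f(z) = C1 + z^4/14 + 9*z^2/14


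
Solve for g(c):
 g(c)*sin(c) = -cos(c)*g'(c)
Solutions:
 g(c) = C1*cos(c)


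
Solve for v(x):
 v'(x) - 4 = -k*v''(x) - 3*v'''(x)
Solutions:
 v(x) = C1 + C2*exp(x*(-k + sqrt(k^2 - 12))/6) + C3*exp(-x*(k + sqrt(k^2 - 12))/6) + 4*x


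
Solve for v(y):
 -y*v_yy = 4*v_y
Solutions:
 v(y) = C1 + C2/y^3


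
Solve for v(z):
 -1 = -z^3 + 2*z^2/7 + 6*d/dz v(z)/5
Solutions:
 v(z) = C1 + 5*z^4/24 - 5*z^3/63 - 5*z/6


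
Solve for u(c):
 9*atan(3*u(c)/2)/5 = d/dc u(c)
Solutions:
 Integral(1/atan(3*_y/2), (_y, u(c))) = C1 + 9*c/5


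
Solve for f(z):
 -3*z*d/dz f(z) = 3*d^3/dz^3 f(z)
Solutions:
 f(z) = C1 + Integral(C2*airyai(-z) + C3*airybi(-z), z)


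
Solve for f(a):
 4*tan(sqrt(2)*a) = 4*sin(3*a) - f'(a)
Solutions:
 f(a) = C1 + 2*sqrt(2)*log(cos(sqrt(2)*a)) - 4*cos(3*a)/3


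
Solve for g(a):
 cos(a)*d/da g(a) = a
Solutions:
 g(a) = C1 + Integral(a/cos(a), a)


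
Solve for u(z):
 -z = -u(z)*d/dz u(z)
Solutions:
 u(z) = -sqrt(C1 + z^2)
 u(z) = sqrt(C1 + z^2)


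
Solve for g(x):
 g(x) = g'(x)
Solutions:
 g(x) = C1*exp(x)


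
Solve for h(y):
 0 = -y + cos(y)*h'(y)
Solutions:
 h(y) = C1 + Integral(y/cos(y), y)


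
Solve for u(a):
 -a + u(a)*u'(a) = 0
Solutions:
 u(a) = -sqrt(C1 + a^2)
 u(a) = sqrt(C1 + a^2)


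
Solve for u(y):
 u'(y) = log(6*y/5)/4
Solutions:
 u(y) = C1 + y*log(y)/4 - y*log(5)/4 - y/4 + y*log(6)/4


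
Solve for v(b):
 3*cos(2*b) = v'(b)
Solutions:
 v(b) = C1 + 3*sin(2*b)/2


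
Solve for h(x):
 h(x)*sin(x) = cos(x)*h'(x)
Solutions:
 h(x) = C1/cos(x)


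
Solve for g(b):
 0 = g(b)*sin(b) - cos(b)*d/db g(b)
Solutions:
 g(b) = C1/cos(b)


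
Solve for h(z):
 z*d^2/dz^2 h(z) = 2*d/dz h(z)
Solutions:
 h(z) = C1 + C2*z^3


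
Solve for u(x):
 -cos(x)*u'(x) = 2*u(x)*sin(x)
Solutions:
 u(x) = C1*cos(x)^2


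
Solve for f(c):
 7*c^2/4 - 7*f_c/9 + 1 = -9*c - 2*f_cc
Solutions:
 f(c) = C1 + C2*exp(7*c/18) + 3*c^3/4 + 81*c^2/7 + 2979*c/49


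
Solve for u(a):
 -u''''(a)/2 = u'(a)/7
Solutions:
 u(a) = C1 + C4*exp(-2^(1/3)*7^(2/3)*a/7) + (C2*sin(2^(1/3)*sqrt(3)*7^(2/3)*a/14) + C3*cos(2^(1/3)*sqrt(3)*7^(2/3)*a/14))*exp(2^(1/3)*7^(2/3)*a/14)


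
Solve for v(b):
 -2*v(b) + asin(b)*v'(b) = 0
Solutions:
 v(b) = C1*exp(2*Integral(1/asin(b), b))


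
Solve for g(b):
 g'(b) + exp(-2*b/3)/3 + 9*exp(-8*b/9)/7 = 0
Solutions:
 g(b) = C1 + exp(-2*b/3)/2 + 81*exp(-8*b/9)/56


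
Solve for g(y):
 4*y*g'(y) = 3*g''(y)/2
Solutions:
 g(y) = C1 + C2*erfi(2*sqrt(3)*y/3)


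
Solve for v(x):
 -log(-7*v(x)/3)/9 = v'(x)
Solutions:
 9*Integral(1/(log(-_y) - log(3) + log(7)), (_y, v(x))) = C1 - x


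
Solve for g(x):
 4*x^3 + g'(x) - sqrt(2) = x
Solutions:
 g(x) = C1 - x^4 + x^2/2 + sqrt(2)*x


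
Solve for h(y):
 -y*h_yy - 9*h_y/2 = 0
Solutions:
 h(y) = C1 + C2/y^(7/2)


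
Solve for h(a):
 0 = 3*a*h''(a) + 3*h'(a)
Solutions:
 h(a) = C1 + C2*log(a)


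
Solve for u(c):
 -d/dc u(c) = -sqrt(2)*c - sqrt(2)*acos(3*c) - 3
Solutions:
 u(c) = C1 + sqrt(2)*c^2/2 + 3*c + sqrt(2)*(c*acos(3*c) - sqrt(1 - 9*c^2)/3)


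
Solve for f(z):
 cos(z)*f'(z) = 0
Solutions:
 f(z) = C1


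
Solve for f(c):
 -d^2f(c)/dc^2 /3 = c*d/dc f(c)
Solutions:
 f(c) = C1 + C2*erf(sqrt(6)*c/2)


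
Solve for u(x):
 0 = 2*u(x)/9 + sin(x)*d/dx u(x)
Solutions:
 u(x) = C1*(cos(x) + 1)^(1/9)/(cos(x) - 1)^(1/9)


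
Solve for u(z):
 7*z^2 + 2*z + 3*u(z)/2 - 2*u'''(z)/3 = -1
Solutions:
 u(z) = C3*exp(2^(1/3)*3^(2/3)*z/2) - 14*z^2/3 - 4*z/3 + (C1*sin(3*2^(1/3)*3^(1/6)*z/4) + C2*cos(3*2^(1/3)*3^(1/6)*z/4))*exp(-2^(1/3)*3^(2/3)*z/4) - 2/3


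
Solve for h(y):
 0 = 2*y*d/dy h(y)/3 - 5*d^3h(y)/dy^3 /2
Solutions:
 h(y) = C1 + Integral(C2*airyai(30^(2/3)*y/15) + C3*airybi(30^(2/3)*y/15), y)


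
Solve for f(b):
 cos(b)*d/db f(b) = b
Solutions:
 f(b) = C1 + Integral(b/cos(b), b)


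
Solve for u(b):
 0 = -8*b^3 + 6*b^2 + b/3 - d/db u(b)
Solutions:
 u(b) = C1 - 2*b^4 + 2*b^3 + b^2/6


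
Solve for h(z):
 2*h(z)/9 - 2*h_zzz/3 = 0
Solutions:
 h(z) = C3*exp(3^(2/3)*z/3) + (C1*sin(3^(1/6)*z/2) + C2*cos(3^(1/6)*z/2))*exp(-3^(2/3)*z/6)


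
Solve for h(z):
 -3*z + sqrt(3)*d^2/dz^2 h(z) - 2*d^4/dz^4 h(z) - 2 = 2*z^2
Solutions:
 h(z) = C1 + C2*z + C3*exp(-sqrt(2)*3^(1/4)*z/2) + C4*exp(sqrt(2)*3^(1/4)*z/2) + sqrt(3)*z^4/18 + sqrt(3)*z^3/6 + z^2*(sqrt(3) + 4)/3


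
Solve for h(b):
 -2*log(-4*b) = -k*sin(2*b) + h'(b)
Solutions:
 h(b) = C1 - 2*b*log(-b) - 4*b*log(2) + 2*b - k*cos(2*b)/2


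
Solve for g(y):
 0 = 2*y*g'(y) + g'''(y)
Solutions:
 g(y) = C1 + Integral(C2*airyai(-2^(1/3)*y) + C3*airybi(-2^(1/3)*y), y)


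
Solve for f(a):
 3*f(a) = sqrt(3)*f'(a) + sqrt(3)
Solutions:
 f(a) = C1*exp(sqrt(3)*a) + sqrt(3)/3


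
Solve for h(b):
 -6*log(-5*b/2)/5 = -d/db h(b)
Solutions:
 h(b) = C1 + 6*b*log(-b)/5 + 6*b*(-1 - log(2) + log(5))/5


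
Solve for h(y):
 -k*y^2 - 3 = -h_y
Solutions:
 h(y) = C1 + k*y^3/3 + 3*y


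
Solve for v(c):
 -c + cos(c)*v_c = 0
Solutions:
 v(c) = C1 + Integral(c/cos(c), c)


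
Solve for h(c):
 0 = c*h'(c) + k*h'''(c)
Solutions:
 h(c) = C1 + Integral(C2*airyai(c*(-1/k)^(1/3)) + C3*airybi(c*(-1/k)^(1/3)), c)


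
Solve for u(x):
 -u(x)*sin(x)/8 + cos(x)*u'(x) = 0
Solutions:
 u(x) = C1/cos(x)^(1/8)


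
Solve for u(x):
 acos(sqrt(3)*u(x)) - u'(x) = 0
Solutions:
 Integral(1/acos(sqrt(3)*_y), (_y, u(x))) = C1 + x


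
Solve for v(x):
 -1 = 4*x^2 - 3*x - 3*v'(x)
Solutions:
 v(x) = C1 + 4*x^3/9 - x^2/2 + x/3


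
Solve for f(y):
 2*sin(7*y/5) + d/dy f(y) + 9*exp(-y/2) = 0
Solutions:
 f(y) = C1 + 10*cos(7*y/5)/7 + 18*exp(-y/2)


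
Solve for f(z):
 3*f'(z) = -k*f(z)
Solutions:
 f(z) = C1*exp(-k*z/3)


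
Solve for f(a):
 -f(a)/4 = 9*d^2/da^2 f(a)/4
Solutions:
 f(a) = C1*sin(a/3) + C2*cos(a/3)


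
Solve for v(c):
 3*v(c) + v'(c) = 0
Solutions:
 v(c) = C1*exp(-3*c)


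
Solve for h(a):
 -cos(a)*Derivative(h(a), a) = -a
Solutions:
 h(a) = C1 + Integral(a/cos(a), a)


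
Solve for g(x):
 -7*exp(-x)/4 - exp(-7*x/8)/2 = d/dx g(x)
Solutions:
 g(x) = C1 + 7*exp(-x)/4 + 4*exp(-7*x/8)/7


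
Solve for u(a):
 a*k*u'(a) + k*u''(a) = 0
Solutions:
 u(a) = C1 + C2*erf(sqrt(2)*a/2)


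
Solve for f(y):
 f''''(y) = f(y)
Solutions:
 f(y) = C1*exp(-y) + C2*exp(y) + C3*sin(y) + C4*cos(y)


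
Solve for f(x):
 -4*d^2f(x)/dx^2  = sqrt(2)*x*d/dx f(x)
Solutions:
 f(x) = C1 + C2*erf(2^(3/4)*x/4)


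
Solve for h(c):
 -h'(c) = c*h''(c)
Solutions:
 h(c) = C1 + C2*log(c)


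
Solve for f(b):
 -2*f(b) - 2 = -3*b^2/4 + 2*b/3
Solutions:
 f(b) = 3*b^2/8 - b/3 - 1


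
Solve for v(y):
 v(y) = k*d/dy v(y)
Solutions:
 v(y) = C1*exp(y/k)


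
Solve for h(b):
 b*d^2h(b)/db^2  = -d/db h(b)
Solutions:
 h(b) = C1 + C2*log(b)


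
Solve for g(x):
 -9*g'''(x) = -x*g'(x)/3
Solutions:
 g(x) = C1 + Integral(C2*airyai(x/3) + C3*airybi(x/3), x)


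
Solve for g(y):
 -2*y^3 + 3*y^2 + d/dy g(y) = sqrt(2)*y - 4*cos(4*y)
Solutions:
 g(y) = C1 + y^4/2 - y^3 + sqrt(2)*y^2/2 - sin(4*y)


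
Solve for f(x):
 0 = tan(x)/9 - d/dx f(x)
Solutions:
 f(x) = C1 - log(cos(x))/9


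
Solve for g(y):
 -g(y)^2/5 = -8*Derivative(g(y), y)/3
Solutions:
 g(y) = -40/(C1 + 3*y)


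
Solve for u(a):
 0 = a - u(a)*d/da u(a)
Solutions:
 u(a) = -sqrt(C1 + a^2)
 u(a) = sqrt(C1 + a^2)


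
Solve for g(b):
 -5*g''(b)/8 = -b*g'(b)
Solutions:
 g(b) = C1 + C2*erfi(2*sqrt(5)*b/5)


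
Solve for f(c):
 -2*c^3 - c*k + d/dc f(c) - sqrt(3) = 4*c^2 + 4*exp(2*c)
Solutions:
 f(c) = C1 + c^4/2 + 4*c^3/3 + c^2*k/2 + sqrt(3)*c + 2*exp(2*c)


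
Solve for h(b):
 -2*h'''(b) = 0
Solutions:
 h(b) = C1 + C2*b + C3*b^2


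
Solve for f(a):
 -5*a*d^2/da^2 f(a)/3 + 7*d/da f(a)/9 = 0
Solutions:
 f(a) = C1 + C2*a^(22/15)


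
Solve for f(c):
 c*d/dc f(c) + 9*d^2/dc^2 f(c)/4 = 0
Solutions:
 f(c) = C1 + C2*erf(sqrt(2)*c/3)


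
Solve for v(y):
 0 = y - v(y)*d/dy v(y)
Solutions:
 v(y) = -sqrt(C1 + y^2)
 v(y) = sqrt(C1 + y^2)


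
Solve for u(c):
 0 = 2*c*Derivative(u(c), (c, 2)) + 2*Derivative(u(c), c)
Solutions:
 u(c) = C1 + C2*log(c)
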